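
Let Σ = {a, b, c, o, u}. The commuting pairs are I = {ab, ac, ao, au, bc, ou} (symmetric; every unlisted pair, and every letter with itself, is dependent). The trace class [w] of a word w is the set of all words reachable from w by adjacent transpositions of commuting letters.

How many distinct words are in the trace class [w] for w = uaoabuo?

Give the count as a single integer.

84

drop 0:u onto floor
drop 1:a onto floor
drop 2:o onto floor
drop 3:a onto {1:a}
drop 4:b onto {0:u, 2:o}
drop 5:u onto {4:b}
drop 6:o onto {4:b}
ground layer = {0:u, 1:a, 2:o}
drop-orders for the pieces not yet dropped (sum over which currently-grounded one goes next):
  1 to go: {3} 1  {5} 1  {6} 1
  2 to go: {1,3} 1  {3,5} 2  {3,6} 2  {5,6} 2
  3 to go: {1,3,5} 3  {1,3,6} 3  {3,5,6} 6  {4,5,6} 2
  4 to go: {0,4,5,6} 2  {1,3,5,6} 12  {2,4,5,6} 2  {3,4,5,6} 8
  5 to go: {0,2,4,5,6} 4  {0,3,4,5,6} 10  {1,3,4,5,6} 20  {2,3,4,5,6} 10
  if 0:u drops first: 30 orders
  if 1:a drops first: 24 orders
  if 2:o drops first: 30 orders
heap linearizations: 84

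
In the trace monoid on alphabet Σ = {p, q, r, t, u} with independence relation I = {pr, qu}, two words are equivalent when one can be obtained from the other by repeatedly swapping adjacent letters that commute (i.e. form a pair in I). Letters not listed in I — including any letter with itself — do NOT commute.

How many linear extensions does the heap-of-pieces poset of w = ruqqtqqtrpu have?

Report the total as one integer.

6

drop 0:r onto floor
drop 1:u onto {0:r}
drop 2:q onto {0:r}
drop 3:q onto {2:q}
drop 4:t onto {1:u, 3:q}
drop 5:q onto {4:t}
drop 6:q onto {5:q}
drop 7:t onto {6:q}
drop 8:r onto {7:t}
drop 9:p onto {7:t}
drop 10:u onto {8:r, 9:p}
ground layer = {0:r}
drop-orders for the pieces not yet dropped (sum over which currently-grounded one goes next):
  1 to go: {10} 1
  2 to go: {8,10} 1  {9,10} 1
  3 to go: {8,9,10} 2
  4 to go: {7,8,9,10} 2
  5 to go: {6,7,8,9,10} 2
  6 to go: {5,6,7,8,9,10} 2
  7 to go: {4,5,6,7,8,9,10} 2
  8 to go: {1,4,5,6,7,8,9,10} 2  {3,4,5,6,7,8,9,10} 2
  9 to go: {1,3,4,5,6,7,8,9,10} 4  {2,3,4,5,6,7,8,9,10} 2
  if 0:r drops first: 6 orders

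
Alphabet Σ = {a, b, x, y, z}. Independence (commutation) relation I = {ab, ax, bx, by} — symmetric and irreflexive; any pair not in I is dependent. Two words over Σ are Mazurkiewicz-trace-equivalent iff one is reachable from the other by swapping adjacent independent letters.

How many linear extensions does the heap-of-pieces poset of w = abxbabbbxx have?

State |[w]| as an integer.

2520

0(a) covers ∅
1(b) covers ∅
2(x) covers ∅
3(b) covers 1:b
4(a) covers 0:a
5(b) covers 3:b
6(b) covers 5:b
7(b) covers 6:b
8(x) covers 2:x
9(x) covers 8:x
floor of heap: 0:a, 1:b, 2:x
completions by unplaced set U, small U first (add the entries for U minus each lowest piece of U):
  |U|=1: {4}:1  {7}:1  {9}:1
  |U|=2: {0,4}:1  {4,7}:2  {4,9}:2  {6,7}:1  {7,9}:2  {8,9}:1
  |U|=3: {0,4,7}:3  {0,4,9}:3  {2,8,9}:1  {4,6,7}:3  {4,7,9}:6  {4,8,9}:3  {5,6,7}:1  {6,7,9}:3  {7,8,9}:3
  |U|=4: {0,4,6,7}:6  {0,4,7,9}:12  {0,4,8,9}:6  {2,4,8,9}:4  {2,7,8,9}:4  {3,5,6,7}:1  {4,5,6,7}:4  {4,6,7,9}:12  {4,7,8,9}:12  {5,6,7,9}:4  {6,7,8,9}:6
  |U|=5: {0,2,4,8,9}:10  {0,4,5,6,7}:10  {0,4,6,7,9}:30  {0,4,7,8,9}:30  {1,3,5,6,7}:1  {2,4,7,8,9}:20  {2,6,7,8,9}:10  {3,4,5,6,7}:5  {3,5,6,7,9}:5  {4,5,6,7,9}:20  {4,6,7,8,9}:30  {5,6,7,8,9}:10
  |U|=6: {0,2,4,7,8,9}:60  {0,3,4,5,6,7}:15  {0,4,5,6,7,9}:60  {0,4,6,7,8,9}:90  {1,3,4,5,6,7}:6  {1,3,5,6,7,9}:6  {2,4,6,7,8,9}:60  {2,5,6,7,8,9}:20  {3,4,5,6,7,9}:30  {3,5,6,7,8,9}:15  {4,5,6,7,8,9}:60
  |U|=7: {0,1,3,4,5,6,7}:21  {0,2,4,6,7,8,9}:210  {0,3,4,5,6,7,9}:105  {0,4,5,6,7,8,9}:210  {1,3,4,5,6,7,9}:42  {1,3,5,6,7,8,9}:21  {2,3,5,6,7,8,9}:35  {2,4,5,6,7,8,9}:140  {3,4,5,6,7,8,9}:105
  |U|=8: {0,1,3,4,5,6,7,9}:168  {0,2,4,5,6,7,8,9}:560  {0,3,4,5,6,7,8,9}:420  {1,2,3,5,6,7,8,9}:56  {1,3,4,5,6,7,8,9}:168  {2,3,4,5,6,7,8,9}:280
  start at 0(a): 504
  start at 1(b): 1260
  start at 2(x): 756
sum over floor = 2520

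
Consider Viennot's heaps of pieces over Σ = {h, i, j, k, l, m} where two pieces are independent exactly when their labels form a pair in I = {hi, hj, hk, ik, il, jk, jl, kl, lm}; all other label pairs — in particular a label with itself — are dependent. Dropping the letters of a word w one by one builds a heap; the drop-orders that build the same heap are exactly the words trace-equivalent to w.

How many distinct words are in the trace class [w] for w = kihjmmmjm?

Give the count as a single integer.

drop 0:k onto floor
drop 1:i onto floor
drop 2:h onto floor
drop 3:j onto {1:i}
drop 4:m onto {0:k, 2:h, 3:j}
drop 5:m onto {4:m}
drop 6:m onto {5:m}
drop 7:j onto {6:m}
drop 8:m onto {7:j}
ground layer = {0:k, 1:i, 2:h}
drop-orders for the pieces not yet dropped (sum over which currently-grounded one goes next):
  1 to go: {8} 1
  2 to go: {7,8} 1
  3 to go: {6,7,8} 1
  4 to go: {5,6,7,8} 1
  5 to go: {4,5,6,7,8} 1
  6 to go: {0,4,5,6,7,8} 1  {2,4,5,6,7,8} 1  {3,4,5,6,7,8} 1
  7 to go: {0,2,4,5,6,7,8} 2  {0,3,4,5,6,7,8} 2  {1,3,4,5,6,7,8} 1  {2,3,4,5,6,7,8} 2
  if 0:k drops first: 3 orders
  if 1:i drops first: 6 orders
  if 2:h drops first: 3 orders
heap linearizations: 12

12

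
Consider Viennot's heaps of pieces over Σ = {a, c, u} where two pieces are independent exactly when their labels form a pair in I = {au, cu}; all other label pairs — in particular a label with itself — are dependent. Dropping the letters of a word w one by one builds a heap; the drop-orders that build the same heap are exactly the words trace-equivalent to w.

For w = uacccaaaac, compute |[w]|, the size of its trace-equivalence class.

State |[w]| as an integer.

10

0(u) covers ∅
1(a) covers ∅
2(c) covers 1:a
3(c) covers 2:c
4(c) covers 3:c
5(a) covers 4:c
6(a) covers 5:a
7(a) covers 6:a
8(a) covers 7:a
9(c) covers 8:a
floor of heap: 0:u, 1:a
completions by unplaced set U, small U first (add the entries for U minus each lowest piece of U):
  |U|=1: {0}:1  {9}:1
  |U|=2: {0,9}:2  {8,9}:1
  |U|=3: {0,8,9}:3  {7,8,9}:1
  |U|=4: {0,7,8,9}:4  {6,7,8,9}:1
  |U|=5: {0,6,7,8,9}:5  {5,6,7,8,9}:1
  |U|=6: {0,5,6,7,8,9}:6  {4,5,6,7,8,9}:1
  |U|=7: {0,4,5,6,7,8,9}:7  {3,4,5,6,7,8,9}:1
  |U|=8: {0,3,4,5,6,7,8,9}:8  {2,3,4,5,6,7,8,9}:1
  start at 0(u): 1
  start at 1(a): 9
sum over floor = 10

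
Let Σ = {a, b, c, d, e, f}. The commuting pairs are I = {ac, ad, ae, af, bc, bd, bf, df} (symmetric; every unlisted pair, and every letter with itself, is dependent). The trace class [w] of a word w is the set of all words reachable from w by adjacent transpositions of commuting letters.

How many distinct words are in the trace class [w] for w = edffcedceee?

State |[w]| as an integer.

3

drop 0:e onto floor
drop 1:d onto {0:e}
drop 2:f onto {0:e}
drop 3:f onto {2:f}
drop 4:c onto {1:d, 3:f}
drop 5:e onto {4:c}
drop 6:d onto {5:e}
drop 7:c onto {6:d}
drop 8:e onto {7:c}
drop 9:e onto {8:e}
drop 10:e onto {9:e}
ground layer = {0:e}
drop-orders for the pieces not yet dropped (sum over which currently-grounded one goes next):
  1 to go: {10} 1
  2 to go: {9,10} 1
  3 to go: {8,9,10} 1
  4 to go: {7,8,9,10} 1
  5 to go: {6,7,8,9,10} 1
  6 to go: {5,6,7,8,9,10} 1
  7 to go: {4,5,6,7,8,9,10} 1
  8 to go: {1,4,5,6,7,8,9,10} 1  {3,4,5,6,7,8,9,10} 1
  9 to go: {1,3,4,5,6,7,8,9,10} 2  {2,3,4,5,6,7,8,9,10} 1
  if 0:e drops first: 3 orders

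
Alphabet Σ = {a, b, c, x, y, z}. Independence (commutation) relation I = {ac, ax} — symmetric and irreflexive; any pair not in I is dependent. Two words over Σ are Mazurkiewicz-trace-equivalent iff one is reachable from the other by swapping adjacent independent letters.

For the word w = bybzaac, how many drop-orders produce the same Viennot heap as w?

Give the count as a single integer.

#0=b has no predecessor
#1=y depends on [0:b]
#2=b depends on [1:y]
#3=z depends on [2:b]
#4=a depends on [3:z]
#5=a depends on [4:a]
#6=c depends on [3:z]
sources: [0:b]
N(rest) = Σ N(rest − s) over sources s of rest; N(one piece) = 1:
  size 1 → [5]=1  [6]=1
  size 2 → [4,5]=1  [5,6]=2
  size 3 → [4,5,6]=3
  size 4 → [3,4,5,6]=3
  size 5 → [2,3,4,5,6]=3
  first=0(b) contributes 3

3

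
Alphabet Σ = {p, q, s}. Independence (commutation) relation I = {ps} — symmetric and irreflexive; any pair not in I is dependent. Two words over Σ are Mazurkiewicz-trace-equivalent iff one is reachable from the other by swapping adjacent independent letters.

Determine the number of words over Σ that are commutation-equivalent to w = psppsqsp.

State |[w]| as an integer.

20

0(p) covers ∅
1(s) covers ∅
2(p) covers 0:p
3(p) covers 2:p
4(s) covers 1:s
5(q) covers 3:p, 4:s
6(s) covers 5:q
7(p) covers 5:q
floor of heap: 0:p, 1:s
completions by unplaced set U, small U first (add the entries for U minus each lowest piece of U):
  |U|=1: {6}:1  {7}:1
  |U|=2: {6,7}:2
  |U|=3: {5,6,7}:2
  |U|=4: {3,5,6,7}:2  {4,5,6,7}:2
  |U|=5: {1,4,5,6,7}:2  {2,3,5,6,7}:2  {3,4,5,6,7}:4
  |U|=6: {0,2,3,5,6,7}:2  {1,3,4,5,6,7}:6  {2,3,4,5,6,7}:6
  start at 0(p): 12
  start at 1(s): 8
sum over floor = 20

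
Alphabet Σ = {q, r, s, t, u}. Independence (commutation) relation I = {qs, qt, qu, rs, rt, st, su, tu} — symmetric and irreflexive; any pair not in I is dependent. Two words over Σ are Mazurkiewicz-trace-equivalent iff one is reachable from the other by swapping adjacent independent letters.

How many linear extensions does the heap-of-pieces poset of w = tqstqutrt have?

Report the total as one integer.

1890

0(t) covers ∅
1(q) covers ∅
2(s) covers ∅
3(t) covers 0:t
4(q) covers 1:q
5(u) covers ∅
6(t) covers 3:t
7(r) covers 4:q, 5:u
8(t) covers 6:t
floor of heap: 0:t, 1:q, 2:s, 5:u
completions by unplaced set U, small U first (add the entries for U minus each lowest piece of U):
  |U|=1: {2}:1  {7}:1  {8}:1
  |U|=2: {2,7}:2  {2,8}:2  {4,7}:1  {5,7}:1  {6,8}:1  {7,8}:2
  |U|=3: {1,4,7}:1  {2,4,7}:3  {2,5,7}:3  {2,6,8}:3  {2,7,8}:6  {3,6,8}:1  {4,5,7}:2  {4,7,8}:3  {5,7,8}:3  {6,7,8}:3
  |U|=4: {0,3,6,8}:1  {1,2,4,7}:4  {1,4,5,7}:3  {1,4,7,8}:4  {2,3,6,8}:4  {2,4,5,7}:8  {2,4,7,8}:12  {2,5,7,8}:12  {2,6,7,8}:12  {3,6,7,8}:4  {4,5,7,8}:8  {4,6,7,8}:6  {5,6,7,8}:6
  |U|=5: {0,2,3,6,8}:5  {0,3,6,7,8}:5  {1,2,4,5,7}:15  {1,2,4,7,8}:20  {1,4,5,7,8}:15  {1,4,6,7,8}:10  {2,3,6,7,8}:20  {2,4,5,7,8}:40  {2,4,6,7,8}:30  {2,5,6,7,8}:30  {3,4,6,7,8}:10  {3,5,6,7,8}:10  {4,5,6,7,8}:20
  |U|=6: {0,2,3,6,7,8}:30  {0,3,4,6,7,8}:15  {0,3,5,6,7,8}:15  {1,2,4,5,7,8}:90  {1,2,4,6,7,8}:60  {1,3,4,6,7,8}:20  {1,4,5,6,7,8}:45  {2,3,4,6,7,8}:60  {2,3,5,6,7,8}:60  {2,4,5,6,7,8}:120  {3,4,5,6,7,8}:40
  |U|=7: {0,1,3,4,6,7,8}:35  {0,2,3,4,6,7,8}:105  {0,2,3,5,6,7,8}:105  {0,3,4,5,6,7,8}:70  {1,2,3,4,6,7,8}:140  {1,2,4,5,6,7,8}:315  {1,3,4,5,6,7,8}:105  {2,3,4,5,6,7,8}:280
  start at 0(t): 840
  start at 1(q): 560
  start at 2(s): 210
  start at 5(u): 280
sum over floor = 1890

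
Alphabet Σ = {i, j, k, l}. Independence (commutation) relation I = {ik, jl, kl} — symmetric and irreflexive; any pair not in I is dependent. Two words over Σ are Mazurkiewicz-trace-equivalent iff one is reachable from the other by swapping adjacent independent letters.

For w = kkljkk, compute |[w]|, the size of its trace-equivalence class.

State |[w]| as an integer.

0(k) covers ∅
1(k) covers 0:k
2(l) covers ∅
3(j) covers 1:k
4(k) covers 3:j
5(k) covers 4:k
floor of heap: 0:k, 2:l
completions by unplaced set U, small U first (add the entries for U minus each lowest piece of U):
  |U|=1: {2}:1  {5}:1
  |U|=2: {2,5}:2  {4,5}:1
  |U|=3: {2,4,5}:3  {3,4,5}:1
  |U|=4: {1,3,4,5}:1  {2,3,4,5}:4
  start at 0(k): 5
  start at 2(l): 1
sum over floor = 6

6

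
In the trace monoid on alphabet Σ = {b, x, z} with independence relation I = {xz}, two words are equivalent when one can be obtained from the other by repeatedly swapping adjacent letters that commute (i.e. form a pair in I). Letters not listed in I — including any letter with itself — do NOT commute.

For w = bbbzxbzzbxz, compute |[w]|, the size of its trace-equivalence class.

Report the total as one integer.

drop 0:b onto floor
drop 1:b onto {0:b}
drop 2:b onto {1:b}
drop 3:z onto {2:b}
drop 4:x onto {2:b}
drop 5:b onto {3:z, 4:x}
drop 6:z onto {5:b}
drop 7:z onto {6:z}
drop 8:b onto {7:z}
drop 9:x onto {8:b}
drop 10:z onto {8:b}
ground layer = {0:b}
drop-orders for the pieces not yet dropped (sum over which currently-grounded one goes next):
  1 to go: {9} 1  {10} 1
  2 to go: {9,10} 2
  3 to go: {8,9,10} 2
  4 to go: {7,8,9,10} 2
  5 to go: {6,7,8,9,10} 2
  6 to go: {5,6,7,8,9,10} 2
  7 to go: {3,5,6,7,8,9,10} 2  {4,5,6,7,8,9,10} 2
  8 to go: {3,4,5,6,7,8,9,10} 4
  9 to go: {2,3,4,5,6,7,8,9,10} 4
  if 0:b drops first: 4 orders

4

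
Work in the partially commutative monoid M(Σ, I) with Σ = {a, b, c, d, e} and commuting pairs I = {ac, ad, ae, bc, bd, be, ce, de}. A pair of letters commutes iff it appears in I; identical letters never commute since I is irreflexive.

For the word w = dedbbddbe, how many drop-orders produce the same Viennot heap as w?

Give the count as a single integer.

1260

0(d) covers ∅
1(e) covers ∅
2(d) covers 0:d
3(b) covers ∅
4(b) covers 3:b
5(d) covers 2:d
6(d) covers 5:d
7(b) covers 4:b
8(e) covers 1:e
floor of heap: 0:d, 1:e, 3:b
completions by unplaced set U, small U first (add the entries for U minus each lowest piece of U):
  |U|=1: {6}:1  {7}:1  {8}:1
  |U|=2: {1,8}:1  {4,7}:1  {5,6}:1  {6,7}:2  {6,8}:2  {7,8}:2
  |U|=3: {1,6,8}:3  {1,7,8}:3  {2,5,6}:1  {3,4,7}:1  {4,6,7}:3  {4,7,8}:3  {5,6,7}:3  {5,6,8}:3  {6,7,8}:6
  |U|=4: {0,2,5,6}:1  {1,4,7,8}:6  {1,5,6,8}:6  {1,6,7,8}:12  {2,5,6,7}:4  {2,5,6,8}:4  {3,4,6,7}:4  {3,4,7,8}:4  {4,5,6,7}:6  {4,6,7,8}:12  {5,6,7,8}:12
  |U|=5: {0,2,5,6,7}:5  {0,2,5,6,8}:5  {1,2,5,6,8}:10  {1,3,4,7,8}:10  {1,4,6,7,8}:30  {1,5,6,7,8}:30  {2,4,5,6,7}:10  {2,5,6,7,8}:20  {3,4,5,6,7}:10  {3,4,6,7,8}:20  {4,5,6,7,8}:30
  |U|=6: {0,1,2,5,6,8}:15  {0,2,4,5,6,7}:15  {0,2,5,6,7,8}:30  {1,2,5,6,7,8}:60  {1,3,4,6,7,8}:60  {1,4,5,6,7,8}:90  {2,3,4,5,6,7}:20  {2,4,5,6,7,8}:60  {3,4,5,6,7,8}:60
  |U|=7: {0,1,2,5,6,7,8}:105  {0,2,3,4,5,6,7}:35  {0,2,4,5,6,7,8}:105  {1,2,4,5,6,7,8}:210  {1,3,4,5,6,7,8}:210  {2,3,4,5,6,7,8}:140
  start at 0(d): 560
  start at 1(e): 280
  start at 3(b): 420
sum over floor = 1260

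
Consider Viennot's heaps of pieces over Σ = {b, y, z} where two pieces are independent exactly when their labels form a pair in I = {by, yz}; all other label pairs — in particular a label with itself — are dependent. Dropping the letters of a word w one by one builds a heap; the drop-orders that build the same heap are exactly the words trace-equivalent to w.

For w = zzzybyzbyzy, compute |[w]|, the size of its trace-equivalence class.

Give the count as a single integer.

#0=z has no predecessor
#1=z depends on [0:z]
#2=z depends on [1:z]
#3=y has no predecessor
#4=b depends on [2:z]
#5=y depends on [3:y]
#6=z depends on [4:b]
#7=b depends on [6:z]
#8=y depends on [5:y]
#9=z depends on [7:b]
#10=y depends on [8:y]
sources: [0:z, 3:y]
N(rest) = Σ N(rest − s) over sources s of rest; N(one piece) = 1:
  size 1 → [9]=1  [10]=1
  size 2 → [7,9]=1  [8,10]=1  [9,10]=2
  size 3 → [5,8,10]=1  [6,7,9]=1  [7,9,10]=3  [8,9,10]=3
  size 4 → [3,5,8,10]=1  [4,6,7,9]=1  [5,8,9,10]=4  [6,7,9,10]=4  [7,8,9,10]=6
  size 5 → [2,4,6,7,9]=1  [3,5,8,9,10]=5  [4,6,7,9,10]=5  [5,7,8,9,10]=10  [6,7,8,9,10]=10
  size 6 → [1,2,4,6,7,9]=1  [2,4,6,7,9,10]=6  [3,5,7,8,9,10]=15  [4,6,7,8,9,10]=15  [5,6,7,8,9,10]=20
  size 7 → [0,1,2,4,6,7,9]=1  [1,2,4,6,7,9,10]=7  [2,4,6,7,8,9,10]=21  [3,5,6,7,8,9,10]=35  [4,5,6,7,8,9,10]=35
  size 8 → [0,1,2,4,6,7,9,10]=8  [1,2,4,6,7,8,9,10]=28  [2,4,5,6,7,8,9,10]=56  [3,4,5,6,7,8,9,10]=70
  size 9 → [0,1,2,4,6,7,8,9,10]=36  [1,2,4,5,6,7,8,9,10]=84  [2,3,4,5,6,7,8,9,10]=126
  first=0(z) contributes 210
  first=3(y) contributes 120
|[w]| = 330

330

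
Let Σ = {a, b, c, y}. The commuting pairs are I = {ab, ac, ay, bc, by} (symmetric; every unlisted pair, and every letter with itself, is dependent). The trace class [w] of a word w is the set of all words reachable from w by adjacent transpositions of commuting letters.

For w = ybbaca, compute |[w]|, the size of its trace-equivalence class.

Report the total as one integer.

90

piece 0:y — minimal
piece 1:b — minimal
piece 2:b rests on {1:b}
piece 3:a — minimal
piece 4:c rests on {0:y}
piece 5:a rests on {3:a}
minimal pieces: {0:y, 1:b, 3:a}
ways to finish when only these pieces remain (= sum over removing one remaining piece with nothing left below it):
  1 left: {2}→1  {4}→1  {5}→1
  2 left: {0,4}→1  {1,2}→1  {2,4}→2  {2,5}→2  {3,5}→1  {4,5}→2
  3 left: {0,2,4}→3  {0,4,5}→3  {1,2,4}→3  {1,2,5}→3  {2,3,5}→3  {2,4,5}→6  {3,4,5}→3
  4 left: {0,1,2,4}→6  {0,2,4,5}→12  {0,3,4,5}→6  {1,2,3,5}→6  {1,2,4,5}→12  {2,3,4,5}→12
  placing 0:y first → 30 extensions
  placing 1:b first → 30 extensions
  placing 3:a first → 30 extensions
total linear extensions = 90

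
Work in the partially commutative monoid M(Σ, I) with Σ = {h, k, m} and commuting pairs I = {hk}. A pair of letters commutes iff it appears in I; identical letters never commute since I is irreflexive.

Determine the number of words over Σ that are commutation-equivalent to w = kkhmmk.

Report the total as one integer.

3

drop 0:k onto floor
drop 1:k onto {0:k}
drop 2:h onto floor
drop 3:m onto {1:k, 2:h}
drop 4:m onto {3:m}
drop 5:k onto {4:m}
ground layer = {0:k, 2:h}
drop-orders for the pieces not yet dropped (sum over which currently-grounded one goes next):
  1 to go: {5} 1
  2 to go: {4,5} 1
  3 to go: {3,4,5} 1
  4 to go: {1,3,4,5} 1  {2,3,4,5} 1
  if 0:k drops first: 2 orders
  if 2:h drops first: 1 orders
heap linearizations: 3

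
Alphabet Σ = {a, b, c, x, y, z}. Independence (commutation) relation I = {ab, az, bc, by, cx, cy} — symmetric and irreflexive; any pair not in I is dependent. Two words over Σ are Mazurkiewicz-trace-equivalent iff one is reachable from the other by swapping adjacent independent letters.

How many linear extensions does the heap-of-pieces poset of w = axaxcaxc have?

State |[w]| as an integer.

#0=a has no predecessor
#1=x depends on [0:a]
#2=a depends on [1:x]
#3=x depends on [2:a]
#4=c depends on [2:a]
#5=a depends on [3:x, 4:c]
#6=x depends on [5:a]
#7=c depends on [5:a]
sources: [0:a]
N(rest) = Σ N(rest − s) over sources s of rest; N(one piece) = 1:
  size 1 → [6]=1  [7]=1
  size 2 → [6,7]=2
  size 3 → [5,6,7]=2
  size 4 → [3,5,6,7]=2  [4,5,6,7]=2
  size 5 → [3,4,5,6,7]=4
  size 6 → [2,3,4,5,6,7]=4
  first=0(a) contributes 4

4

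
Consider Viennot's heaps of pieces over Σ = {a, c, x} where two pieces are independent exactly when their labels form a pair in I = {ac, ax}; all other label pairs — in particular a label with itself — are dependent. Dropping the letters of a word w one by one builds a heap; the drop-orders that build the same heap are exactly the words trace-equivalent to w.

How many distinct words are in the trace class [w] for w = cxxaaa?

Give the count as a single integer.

0(c) covers ∅
1(x) covers 0:c
2(x) covers 1:x
3(a) covers ∅
4(a) covers 3:a
5(a) covers 4:a
floor of heap: 0:c, 3:a
completions by unplaced set U, small U first (add the entries for U minus each lowest piece of U):
  |U|=1: {2}:1  {5}:1
  |U|=2: {1,2}:1  {2,5}:2  {4,5}:1
  |U|=3: {0,1,2}:1  {1,2,5}:3  {2,4,5}:3  {3,4,5}:1
  |U|=4: {0,1,2,5}:4  {1,2,4,5}:6  {2,3,4,5}:4
  start at 0(c): 10
  start at 3(a): 10
sum over floor = 20

20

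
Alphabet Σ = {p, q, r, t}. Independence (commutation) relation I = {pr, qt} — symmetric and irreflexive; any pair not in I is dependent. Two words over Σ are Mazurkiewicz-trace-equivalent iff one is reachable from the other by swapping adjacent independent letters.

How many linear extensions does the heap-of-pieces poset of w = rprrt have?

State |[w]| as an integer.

piece 0:r — minimal
piece 1:p — minimal
piece 2:r rests on {0:r}
piece 3:r rests on {2:r}
piece 4:t rests on {1:p, 3:r}
minimal pieces: {0:r, 1:p}
ways to finish when only these pieces remain (= sum over removing one remaining piece with nothing left below it):
  1 left: {4}→1
  2 left: {1,4}→1  {3,4}→1
  3 left: {1,3,4}→2  {2,3,4}→1
  placing 0:r first → 3 extensions
  placing 1:p first → 1 extensions
total linear extensions = 4

4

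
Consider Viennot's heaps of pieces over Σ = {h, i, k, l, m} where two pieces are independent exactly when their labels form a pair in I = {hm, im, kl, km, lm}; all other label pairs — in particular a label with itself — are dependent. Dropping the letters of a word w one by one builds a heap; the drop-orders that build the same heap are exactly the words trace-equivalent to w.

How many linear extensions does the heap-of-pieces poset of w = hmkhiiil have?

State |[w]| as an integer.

8

drop 0:h onto floor
drop 1:m onto floor
drop 2:k onto {0:h}
drop 3:h onto {2:k}
drop 4:i onto {3:h}
drop 5:i onto {4:i}
drop 6:i onto {5:i}
drop 7:l onto {6:i}
ground layer = {0:h, 1:m}
drop-orders for the pieces not yet dropped (sum over which currently-grounded one goes next):
  1 to go: {1} 1  {7} 1
  2 to go: {1,7} 2  {6,7} 1
  3 to go: {1,6,7} 3  {5,6,7} 1
  4 to go: {1,5,6,7} 4  {4,5,6,7} 1
  5 to go: {1,4,5,6,7} 5  {3,4,5,6,7} 1
  6 to go: {1,3,4,5,6,7} 6  {2,3,4,5,6,7} 1
  if 0:h drops first: 7 orders
  if 1:m drops first: 1 orders
heap linearizations: 8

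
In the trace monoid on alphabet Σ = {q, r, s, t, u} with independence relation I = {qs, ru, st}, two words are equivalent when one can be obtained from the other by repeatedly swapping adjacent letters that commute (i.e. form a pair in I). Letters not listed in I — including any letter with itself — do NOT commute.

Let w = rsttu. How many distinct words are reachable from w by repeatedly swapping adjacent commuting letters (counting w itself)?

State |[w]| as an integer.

3

#0=r has no predecessor
#1=s depends on [0:r]
#2=t depends on [0:r]
#3=t depends on [2:t]
#4=u depends on [1:s, 3:t]
sources: [0:r]
N(rest) = Σ N(rest − s) over sources s of rest; N(one piece) = 1:
  size 1 → [4]=1
  size 2 → [1,4]=1  [3,4]=1
  size 3 → [1,3,4]=2  [2,3,4]=1
  first=0(r) contributes 3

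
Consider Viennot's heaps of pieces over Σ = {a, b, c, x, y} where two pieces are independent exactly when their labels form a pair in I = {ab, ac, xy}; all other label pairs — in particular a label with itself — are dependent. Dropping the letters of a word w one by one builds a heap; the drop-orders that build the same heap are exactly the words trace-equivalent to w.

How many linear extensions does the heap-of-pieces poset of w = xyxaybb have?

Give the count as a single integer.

3

#0=x has no predecessor
#1=y has no predecessor
#2=x depends on [0:x]
#3=a depends on [1:y, 2:x]
#4=y depends on [3:a]
#5=b depends on [4:y]
#6=b depends on [5:b]
sources: [0:x, 1:y]
N(rest) = Σ N(rest − s) over sources s of rest; N(one piece) = 1:
  size 1 → [6]=1
  size 2 → [5,6]=1
  size 3 → [4,5,6]=1
  size 4 → [3,4,5,6]=1
  size 5 → [1,3,4,5,6]=1  [2,3,4,5,6]=1
  first=0(x) contributes 2
  first=1(y) contributes 1
|[w]| = 3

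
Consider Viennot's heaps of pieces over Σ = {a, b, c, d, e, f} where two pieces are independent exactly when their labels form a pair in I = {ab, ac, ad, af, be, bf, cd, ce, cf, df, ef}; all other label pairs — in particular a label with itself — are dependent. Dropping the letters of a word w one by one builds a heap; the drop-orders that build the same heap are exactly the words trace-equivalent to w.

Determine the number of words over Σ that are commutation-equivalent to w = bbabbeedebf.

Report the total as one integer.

770

piece 0:b — minimal
piece 1:b rests on {0:b}
piece 2:a — minimal
piece 3:b rests on {1:b}
piece 4:b rests on {3:b}
piece 5:e rests on {2:a}
piece 6:e rests on {5:e}
piece 7:d rests on {4:b, 6:e}
piece 8:e rests on {7:d}
piece 9:b rests on {7:d}
piece 10:f — minimal
minimal pieces: {0:b, 2:a, 10:f}
ways to finish when only these pieces remain (= sum over removing one remaining piece with nothing left below it):
  1 left: {8}→1  {9}→1  {10}→1
  2 left: {8,9}→2  {8,10}→2  {9,10}→2
  3 left: {7,8,9}→2  {8,9,10}→6
  4 left: {4,7,8,9}→2  {6,7,8,9}→2  {7,8,9,10}→8
  5 left: {3,4,7,8,9}→2  {4,6,7,8,9}→4  {4,7,8,9,10}→10  {5,6,7,8,9}→2  {6,7,8,9,10}→10
  6 left: {1,3,4,7,8,9}→2  {2,5,6,7,8,9}→2  {3,4,6,7,8,9}→6  {3,4,7,8,9,10}→12  {4,5,6,7,8,9}→6  {4,6,7,8,9,10}→24  {5,6,7,8,9,10}→12
  7 left: {0,1,3,4,7,8,9}→2  {1,3,4,6,7,8,9}→8  {1,3,4,7,8,9,10}→14  {2,4,5,6,7,8,9}→8  {2,5,6,7,8,9,10}→14  {3,4,5,6,7,8,9}→12  {3,4,6,7,8,9,10}→42  {4,5,6,7,8,9,10}→42
  8 left: {0,1,3,4,6,7,8,9}→10  {0,1,3,4,7,8,9,10}→16  {1,3,4,5,6,7,8,9}→20  {1,3,4,6,7,8,9,10}→64  {2,3,4,5,6,7,8,9}→20  {2,4,5,6,7,8,9,10}→64  {3,4,5,6,7,8,9,10}→96
  9 left: {0,1,3,4,5,6,7,8,9}→30  {0,1,3,4,6,7,8,9,10}→90  {1,2,3,4,5,6,7,8,9}→40  {1,3,4,5,6,7,8,9,10}→180  {2,3,4,5,6,7,8,9,10}→180
  placing 0:b first → 400 extensions
  placing 2:a first → 300 extensions
  placing 10:f first → 70 extensions
total linear extensions = 770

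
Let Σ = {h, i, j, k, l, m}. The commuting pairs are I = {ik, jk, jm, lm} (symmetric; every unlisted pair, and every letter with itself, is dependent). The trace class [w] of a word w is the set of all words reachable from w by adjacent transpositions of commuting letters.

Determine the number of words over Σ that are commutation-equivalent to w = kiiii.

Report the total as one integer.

5

0(k) covers ∅
1(i) covers ∅
2(i) covers 1:i
3(i) covers 2:i
4(i) covers 3:i
floor of heap: 0:k, 1:i
completions by unplaced set U, small U first (add the entries for U minus each lowest piece of U):
  |U|=1: {0}:1  {4}:1
  |U|=2: {0,4}:2  {3,4}:1
  |U|=3: {0,3,4}:3  {2,3,4}:1
  start at 0(k): 1
  start at 1(i): 4
sum over floor = 5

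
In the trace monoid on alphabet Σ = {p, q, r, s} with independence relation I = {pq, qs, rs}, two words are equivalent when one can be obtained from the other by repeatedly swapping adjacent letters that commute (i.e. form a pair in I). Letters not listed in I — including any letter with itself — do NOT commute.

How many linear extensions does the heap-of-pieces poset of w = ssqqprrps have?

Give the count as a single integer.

10

0(s) covers ∅
1(s) covers 0:s
2(q) covers ∅
3(q) covers 2:q
4(p) covers 1:s
5(r) covers 3:q, 4:p
6(r) covers 5:r
7(p) covers 6:r
8(s) covers 7:p
floor of heap: 0:s, 2:q
completions by unplaced set U, small U first (add the entries for U minus each lowest piece of U):
  |U|=1: {8}:1
  |U|=2: {7,8}:1
  |U|=3: {6,7,8}:1
  |U|=4: {5,6,7,8}:1
  |U|=5: {3,5,6,7,8}:1  {4,5,6,7,8}:1
  |U|=6: {1,4,5,6,7,8}:1  {2,3,5,6,7,8}:1  {3,4,5,6,7,8}:2
  |U|=7: {0,1,4,5,6,7,8}:1  {1,3,4,5,6,7,8}:3  {2,3,4,5,6,7,8}:3
  start at 0(s): 6
  start at 2(q): 4
sum over floor = 10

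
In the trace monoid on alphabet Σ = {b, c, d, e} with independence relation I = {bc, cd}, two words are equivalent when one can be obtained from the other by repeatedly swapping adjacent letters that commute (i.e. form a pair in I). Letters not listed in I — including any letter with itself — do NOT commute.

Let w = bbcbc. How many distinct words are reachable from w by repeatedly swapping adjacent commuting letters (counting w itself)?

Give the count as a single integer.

drop 0:b onto floor
drop 1:b onto {0:b}
drop 2:c onto floor
drop 3:b onto {1:b}
drop 4:c onto {2:c}
ground layer = {0:b, 2:c}
drop-orders for the pieces not yet dropped (sum over which currently-grounded one goes next):
  1 to go: {3} 1  {4} 1
  2 to go: {1,3} 1  {2,4} 1  {3,4} 2
  3 to go: {0,1,3} 1  {1,3,4} 3  {2,3,4} 3
  if 0:b drops first: 6 orders
  if 2:c drops first: 4 orders
heap linearizations: 10

10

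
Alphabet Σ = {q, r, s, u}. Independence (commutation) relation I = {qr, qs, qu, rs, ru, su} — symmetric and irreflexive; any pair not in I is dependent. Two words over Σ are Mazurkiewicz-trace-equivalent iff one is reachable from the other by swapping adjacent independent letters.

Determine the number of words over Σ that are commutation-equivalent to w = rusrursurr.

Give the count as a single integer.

2520

0(r) covers ∅
1(u) covers ∅
2(s) covers ∅
3(r) covers 0:r
4(u) covers 1:u
5(r) covers 3:r
6(s) covers 2:s
7(u) covers 4:u
8(r) covers 5:r
9(r) covers 8:r
floor of heap: 0:r, 1:u, 2:s
completions by unplaced set U, small U first (add the entries for U minus each lowest piece of U):
  |U|=1: {6}:1  {7}:1  {9}:1
  |U|=2: {2,6}:1  {4,7}:1  {6,7}:2  {6,9}:2  {7,9}:2  {8,9}:1
  |U|=3: {1,4,7}:1  {2,6,7}:3  {2,6,9}:3  {4,6,7}:3  {4,7,9}:3  {5,8,9}:1  {6,7,9}:6  {6,8,9}:3  {7,8,9}:3
  |U|=4: {1,4,6,7}:4  {1,4,7,9}:4  {2,4,6,7}:6  {2,6,7,9}:12  {2,6,8,9}:6  {3,5,8,9}:1  {4,6,7,9}:12  {4,7,8,9}:6  {5,6,8,9}:4  {5,7,8,9}:4  {6,7,8,9}:12
  |U|=5: {0,3,5,8,9}:1  {1,2,4,6,7}:10  {1,4,6,7,9}:20  {1,4,7,8,9}:10  {2,4,6,7,9}:30  {2,5,6,8,9}:10  {2,6,7,8,9}:30  {3,5,6,8,9}:5  {3,5,7,8,9}:5  {4,5,7,8,9}:10  {4,6,7,8,9}:30  {5,6,7,8,9}:20
  |U|=6: {0,3,5,6,8,9}:6  {0,3,5,7,8,9}:6  {1,2,4,6,7,9}:60  {1,4,5,7,8,9}:20  {1,4,6,7,8,9}:60  {2,3,5,6,8,9}:15  {2,4,6,7,8,9}:90  {2,5,6,7,8,9}:60  {3,4,5,7,8,9}:15  {3,5,6,7,8,9}:30  {4,5,6,7,8,9}:60
  |U|=7: {0,2,3,5,6,8,9}:21  {0,3,4,5,7,8,9}:21  {0,3,5,6,7,8,9}:42  {1,2,4,6,7,8,9}:210  {1,3,4,5,7,8,9}:35  {1,4,5,6,7,8,9}:140  {2,3,5,6,7,8,9}:105  {2,4,5,6,7,8,9}:210  {3,4,5,6,7,8,9}:105
  |U|=8: {0,1,3,4,5,7,8,9}:56  {0,2,3,5,6,7,8,9}:168  {0,3,4,5,6,7,8,9}:168  {1,2,4,5,6,7,8,9}:560  {1,3,4,5,6,7,8,9}:280  {2,3,4,5,6,7,8,9}:420
  start at 0(r): 1260
  start at 1(u): 756
  start at 2(s): 504
sum over floor = 2520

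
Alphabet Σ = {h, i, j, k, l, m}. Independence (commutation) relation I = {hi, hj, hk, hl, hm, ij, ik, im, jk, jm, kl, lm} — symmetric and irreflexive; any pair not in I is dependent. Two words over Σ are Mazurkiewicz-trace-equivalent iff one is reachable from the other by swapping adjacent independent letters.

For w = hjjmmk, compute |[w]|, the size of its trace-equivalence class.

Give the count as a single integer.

60

piece 0:h — minimal
piece 1:j — minimal
piece 2:j rests on {1:j}
piece 3:m — minimal
piece 4:m rests on {3:m}
piece 5:k rests on {4:m}
minimal pieces: {0:h, 1:j, 3:m}
ways to finish when only these pieces remain (= sum over removing one remaining piece with nothing left below it):
  1 left: {0}→1  {2}→1  {5}→1
  2 left: {0,2}→2  {0,5}→2  {1,2}→1  {2,5}→2  {4,5}→1
  3 left: {0,1,2}→3  {0,2,5}→6  {0,4,5}→3  {1,2,5}→3  {2,4,5}→3  {3,4,5}→1
  4 left: {0,1,2,5}→12  {0,2,4,5}→12  {0,3,4,5}→4  {1,2,4,5}→6  {2,3,4,5}→4
  placing 0:h first → 10 extensions
  placing 1:j first → 20 extensions
  placing 3:m first → 30 extensions
total linear extensions = 60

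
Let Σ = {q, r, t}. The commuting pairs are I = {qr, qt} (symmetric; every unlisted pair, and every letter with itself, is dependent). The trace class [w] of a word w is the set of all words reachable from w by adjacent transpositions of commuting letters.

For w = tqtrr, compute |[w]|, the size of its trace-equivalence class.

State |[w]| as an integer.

5

#0=t has no predecessor
#1=q has no predecessor
#2=t depends on [0:t]
#3=r depends on [2:t]
#4=r depends on [3:r]
sources: [0:t, 1:q]
N(rest) = Σ N(rest − s) over sources s of rest; N(one piece) = 1:
  size 1 → [1]=1  [4]=1
  size 2 → [1,4]=2  [3,4]=1
  size 3 → [1,3,4]=3  [2,3,4]=1
  first=0(t) contributes 4
  first=1(q) contributes 1
|[w]| = 5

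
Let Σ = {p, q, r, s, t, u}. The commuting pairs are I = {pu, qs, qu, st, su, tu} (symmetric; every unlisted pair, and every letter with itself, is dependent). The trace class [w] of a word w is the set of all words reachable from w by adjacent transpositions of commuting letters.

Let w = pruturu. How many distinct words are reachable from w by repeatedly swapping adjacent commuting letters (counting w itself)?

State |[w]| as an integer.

0(p) covers ∅
1(r) covers 0:p
2(u) covers 1:r
3(t) covers 1:r
4(u) covers 2:u
5(r) covers 3:t, 4:u
6(u) covers 5:r
floor of heap: 0:p
completions by unplaced set U, small U first (add the entries for U minus each lowest piece of U):
  |U|=1: {6}:1
  |U|=2: {5,6}:1
  |U|=3: {3,5,6}:1  {4,5,6}:1
  |U|=4: {2,4,5,6}:1  {3,4,5,6}:2
  |U|=5: {2,3,4,5,6}:3
  start at 0(p): 3

3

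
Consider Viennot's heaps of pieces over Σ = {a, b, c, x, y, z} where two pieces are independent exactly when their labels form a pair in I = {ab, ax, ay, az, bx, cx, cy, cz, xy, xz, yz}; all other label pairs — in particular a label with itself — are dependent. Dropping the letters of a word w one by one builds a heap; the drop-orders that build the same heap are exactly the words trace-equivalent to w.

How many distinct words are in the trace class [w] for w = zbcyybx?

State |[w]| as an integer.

21

piece 0:z — minimal
piece 1:b rests on {0:z}
piece 2:c rests on {1:b}
piece 3:y rests on {1:b}
piece 4:y rests on {3:y}
piece 5:b rests on {2:c, 4:y}
piece 6:x — minimal
minimal pieces: {0:z, 6:x}
ways to finish when only these pieces remain (= sum over removing one remaining piece with nothing left below it):
  1 left: {5}→1  {6}→1
  2 left: {2,5}→1  {4,5}→1  {5,6}→2
  3 left: {2,4,5}→2  {2,5,6}→3  {3,4,5}→1  {4,5,6}→3
  4 left: {2,3,4,5}→3  {2,4,5,6}→8  {3,4,5,6}→4
  5 left: {1,2,3,4,5}→3  {2,3,4,5,6}→15
  placing 0:z first → 18 extensions
  placing 6:x first → 3 extensions
total linear extensions = 21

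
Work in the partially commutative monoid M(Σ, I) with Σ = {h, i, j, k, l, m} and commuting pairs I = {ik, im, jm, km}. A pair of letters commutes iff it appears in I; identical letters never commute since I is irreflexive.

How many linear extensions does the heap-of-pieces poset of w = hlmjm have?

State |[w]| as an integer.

piece 0:h — minimal
piece 1:l rests on {0:h}
piece 2:m rests on {1:l}
piece 3:j rests on {1:l}
piece 4:m rests on {2:m}
minimal pieces: {0:h}
ways to finish when only these pieces remain (= sum over removing one remaining piece with nothing left below it):
  1 left: {3}→1  {4}→1
  2 left: {2,4}→1  {3,4}→2
  3 left: {2,3,4}→3
  placing 0:h first → 3 extensions

3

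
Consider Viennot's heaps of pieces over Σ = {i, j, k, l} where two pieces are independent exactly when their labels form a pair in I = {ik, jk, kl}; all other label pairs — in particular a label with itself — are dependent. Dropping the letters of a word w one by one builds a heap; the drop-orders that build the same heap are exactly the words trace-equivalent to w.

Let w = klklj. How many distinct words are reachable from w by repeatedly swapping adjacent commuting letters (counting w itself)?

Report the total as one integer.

0(k) covers ∅
1(l) covers ∅
2(k) covers 0:k
3(l) covers 1:l
4(j) covers 3:l
floor of heap: 0:k, 1:l
completions by unplaced set U, small U first (add the entries for U minus each lowest piece of U):
  |U|=1: {2}:1  {4}:1
  |U|=2: {0,2}:1  {2,4}:2  {3,4}:1
  |U|=3: {0,2,4}:3  {1,3,4}:1  {2,3,4}:3
  start at 0(k): 4
  start at 1(l): 6
sum over floor = 10

10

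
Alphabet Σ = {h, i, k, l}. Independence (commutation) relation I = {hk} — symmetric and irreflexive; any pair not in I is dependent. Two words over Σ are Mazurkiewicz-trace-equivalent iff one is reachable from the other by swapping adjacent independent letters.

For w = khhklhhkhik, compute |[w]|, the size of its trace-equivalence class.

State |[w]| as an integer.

piece 0:k — minimal
piece 1:h — minimal
piece 2:h rests on {1:h}
piece 3:k rests on {0:k}
piece 4:l rests on {2:h, 3:k}
piece 5:h rests on {4:l}
piece 6:h rests on {5:h}
piece 7:k rests on {4:l}
piece 8:h rests on {6:h}
piece 9:i rests on {7:k, 8:h}
piece 10:k rests on {9:i}
minimal pieces: {0:k, 1:h}
ways to finish when only these pieces remain (= sum over removing one remaining piece with nothing left below it):
  1 left: {10}→1
  2 left: {9,10}→1
  3 left: {7,9,10}→1  {8,9,10}→1
  4 left: {6,8,9,10}→1  {7,8,9,10}→2
  5 left: {5,6,8,9,10}→1  {6,7,8,9,10}→3
  6 left: {5,6,7,8,9,10}→4
  7 left: {4,5,6,7,8,9,10}→4
  8 left: {2,4,5,6,7,8,9,10}→4  {3,4,5,6,7,8,9,10}→4
  9 left: {0,3,4,5,6,7,8,9,10}→4  {1,2,4,5,6,7,8,9,10}→4  {2,3,4,5,6,7,8,9,10}→8
  placing 0:k first → 12 extensions
  placing 1:h first → 12 extensions
total linear extensions = 24

24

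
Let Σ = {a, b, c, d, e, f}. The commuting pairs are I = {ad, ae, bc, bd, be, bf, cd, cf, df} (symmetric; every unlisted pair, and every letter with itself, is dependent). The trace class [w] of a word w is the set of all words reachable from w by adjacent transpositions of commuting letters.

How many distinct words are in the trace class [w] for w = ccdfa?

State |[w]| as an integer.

15

drop 0:c onto floor
drop 1:c onto {0:c}
drop 2:d onto floor
drop 3:f onto floor
drop 4:a onto {1:c, 3:f}
ground layer = {0:c, 2:d, 3:f}
drop-orders for the pieces not yet dropped (sum over which currently-grounded one goes next):
  1 to go: {2} 1  {4} 1
  2 to go: {1,4} 1  {2,4} 2  {3,4} 1
  3 to go: {0,1,4} 1  {1,2,4} 3  {1,3,4} 2  {2,3,4} 3
  if 0:c drops first: 8 orders
  if 2:d drops first: 3 orders
  if 3:f drops first: 4 orders
heap linearizations: 15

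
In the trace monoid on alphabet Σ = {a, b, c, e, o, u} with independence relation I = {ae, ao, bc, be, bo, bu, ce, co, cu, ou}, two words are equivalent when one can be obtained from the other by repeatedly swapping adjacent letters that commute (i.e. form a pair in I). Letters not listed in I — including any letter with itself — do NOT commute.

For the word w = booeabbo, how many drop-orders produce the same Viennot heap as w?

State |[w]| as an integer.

70

0(b) covers ∅
1(o) covers ∅
2(o) covers 1:o
3(e) covers 2:o
4(a) covers 0:b
5(b) covers 4:a
6(b) covers 5:b
7(o) covers 3:e
floor of heap: 0:b, 1:o
completions by unplaced set U, small U first (add the entries for U minus each lowest piece of U):
  |U|=1: {6}:1  {7}:1
  |U|=2: {3,7}:1  {5,6}:1  {6,7}:2
  |U|=3: {2,3,7}:1  {3,6,7}:3  {4,5,6}:1  {5,6,7}:3
  |U|=4: {0,4,5,6}:1  {1,2,3,7}:1  {2,3,6,7}:4  {3,5,6,7}:6  {4,5,6,7}:4
  |U|=5: {0,4,5,6,7}:5  {1,2,3,6,7}:5  {2,3,5,6,7}:10  {3,4,5,6,7}:10
  |U|=6: {0,3,4,5,6,7}:15  {1,2,3,5,6,7}:15  {2,3,4,5,6,7}:20
  start at 0(b): 35
  start at 1(o): 35
sum over floor = 70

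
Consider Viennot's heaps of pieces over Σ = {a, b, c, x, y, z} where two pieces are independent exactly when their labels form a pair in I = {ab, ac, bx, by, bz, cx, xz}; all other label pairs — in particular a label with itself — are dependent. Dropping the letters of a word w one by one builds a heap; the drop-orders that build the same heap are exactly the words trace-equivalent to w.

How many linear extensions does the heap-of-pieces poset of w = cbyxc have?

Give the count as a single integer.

piece 0:c — minimal
piece 1:b rests on {0:c}
piece 2:y rests on {0:c}
piece 3:x rests on {2:y}
piece 4:c rests on {1:b, 2:y}
minimal pieces: {0:c}
ways to finish when only these pieces remain (= sum over removing one remaining piece with nothing left below it):
  1 left: {3}→1  {4}→1
  2 left: {1,4}→1  {3,4}→2
  3 left: {1,3,4}→3  {2,3,4}→2
  placing 0:c first → 5 extensions

5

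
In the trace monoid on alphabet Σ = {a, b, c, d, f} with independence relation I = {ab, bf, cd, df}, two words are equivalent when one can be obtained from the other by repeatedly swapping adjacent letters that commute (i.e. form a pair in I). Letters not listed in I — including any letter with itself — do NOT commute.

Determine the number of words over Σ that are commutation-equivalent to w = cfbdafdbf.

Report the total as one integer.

18

0(c) covers ∅
1(f) covers 0:c
2(b) covers 0:c
3(d) covers 2:b
4(a) covers 1:f, 3:d
5(f) covers 4:a
6(d) covers 4:a
7(b) covers 6:d
8(f) covers 5:f
floor of heap: 0:c
completions by unplaced set U, small U first (add the entries for U minus each lowest piece of U):
  |U|=1: {7}:1  {8}:1
  |U|=2: {5,8}:1  {6,7}:1  {7,8}:2
  |U|=3: {5,7,8}:3  {6,7,8}:3
  |U|=4: {5,6,7,8}:6
  |U|=5: {4,5,6,7,8}:6
  |U|=6: {1,4,5,6,7,8}:6  {3,4,5,6,7,8}:6
  |U|=7: {1,3,4,5,6,7,8}:12  {2,3,4,5,6,7,8}:6
  start at 0(c): 18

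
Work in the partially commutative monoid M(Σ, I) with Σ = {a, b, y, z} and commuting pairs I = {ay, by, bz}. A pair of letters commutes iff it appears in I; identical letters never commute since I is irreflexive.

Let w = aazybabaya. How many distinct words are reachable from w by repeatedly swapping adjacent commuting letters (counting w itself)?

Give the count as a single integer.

#0=a has no predecessor
#1=a depends on [0:a]
#2=z depends on [1:a]
#3=y depends on [2:z]
#4=b depends on [1:a]
#5=a depends on [2:z, 4:b]
#6=b depends on [5:a]
#7=a depends on [6:b]
#8=y depends on [3:y]
#9=a depends on [7:a]
sources: [0:a]
N(rest) = Σ N(rest − s) over sources s of rest; N(one piece) = 1:
  size 1 → [8]=1  [9]=1
  size 2 → [3,8]=1  [7,9]=1  [8,9]=2
  size 3 → [3,8,9]=3  [6,7,9]=1  [7,8,9]=3
  size 4 → [3,7,8,9]=6  [5,6,7,9]=1  [6,7,8,9]=4
  size 5 → [3,6,7,8,9]=10  [4,5,6,7,9]=1  [5,6,7,8,9]=5
  size 6 → [3,5,6,7,8,9]=15  [4,5,6,7,8,9]=6
  size 7 → [2,3,5,6,7,8,9]=15  [3,4,5,6,7,8,9]=21
  size 8 → [2,3,4,5,6,7,8,9]=36
  first=0(a) contributes 36

36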